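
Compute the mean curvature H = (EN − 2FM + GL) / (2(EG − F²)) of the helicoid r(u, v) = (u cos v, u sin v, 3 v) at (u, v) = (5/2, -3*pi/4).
H = 0

With E = 1, F = 0, G = u^2 + 9, L = 0, M = -3/sqrt(u^2 + 9), N = 0, assemble
  H = (EN − 2FM + GL) / (2(EG − F²)) = 0.
At (u, v) = (5/2, -3*pi/4): H = 0.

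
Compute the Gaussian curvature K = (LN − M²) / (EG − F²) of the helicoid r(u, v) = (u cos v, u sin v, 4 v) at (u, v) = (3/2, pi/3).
K = -256/5329

Coefficients of the first fundamental form: E = 1, F = 0, G = u^2 + 16.
Coefficients of the second fundamental form: L = 0, M = -4/sqrt(u^2 + 16), N = 0.
Assemble K = (LN − M²)/(EG − F²) = -16/(u^2 + 16)^2. At (u, v) = (3/2, pi/3): K = -256/5329.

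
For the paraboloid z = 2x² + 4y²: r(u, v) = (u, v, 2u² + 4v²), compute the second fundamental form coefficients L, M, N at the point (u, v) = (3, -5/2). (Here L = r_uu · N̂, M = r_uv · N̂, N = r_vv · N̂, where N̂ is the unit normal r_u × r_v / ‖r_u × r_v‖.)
L = 4*sqrt(545)/545;  M = 0;  N = 8*sqrt(545)/545

Compute the unit normal N̂(u, v) = (-4*u/sqrt(16*u^2 + 64*v^2 + 1), -8*v/sqrt(16*u^2 + 64*v^2 + 1), 1/sqrt(16*u^2 + 64*v^2 + 1)), and the second partials r_uu, r_uv, r_vv. Take dot products:
  L(u, v) = r_uu · N̂ = 4/sqrt(16*u^2 + 64*v^2 + 1),
  M(u, v) = r_uv · N̂ = 0,
  N(u, v) = r_vv · N̂ = 8/sqrt(16*u^2 + 64*v^2 + 1).
Evaluating at (u, v) = (3, -5/2):
  L = 4*sqrt(545)/545, M = 0, N = 8*sqrt(545)/545.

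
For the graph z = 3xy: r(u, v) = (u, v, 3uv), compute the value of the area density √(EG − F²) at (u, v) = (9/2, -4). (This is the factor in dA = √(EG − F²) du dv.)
√(EG − F²)|_{(9/2, -4)} = sqrt(1309)/2

E = 9*v^2 + 1, F = 9*u*v, G = 9*u^2 + 1, so EG − F² = 9*u^2 + 9*v^2 + 1. Taking the positive square root: √(EG − F²) = sqrt(9*u^2 + 9*v^2 + 1). At (u, v) = (9/2, -4): sqrt(1309)/2.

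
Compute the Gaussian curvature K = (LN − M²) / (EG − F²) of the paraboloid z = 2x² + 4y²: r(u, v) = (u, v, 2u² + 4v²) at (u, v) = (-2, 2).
K = 32/103041

Coefficients of the first fundamental form: E = 16*u^2 + 1, F = 32*u*v, G = 64*v^2 + 1.
Coefficients of the second fundamental form: L = 4/sqrt(16*u^2 + 64*v^2 + 1), M = 0, N = 8/sqrt(16*u^2 + 64*v^2 + 1).
Assemble K = (LN − M²)/(EG − F²) = 32/(256*u^4 + 2048*u^2*v^2 + 32*u^2 + 4096*v^4 + 128*v^2 + 1). At (u, v) = (-2, 2): K = 32/103041.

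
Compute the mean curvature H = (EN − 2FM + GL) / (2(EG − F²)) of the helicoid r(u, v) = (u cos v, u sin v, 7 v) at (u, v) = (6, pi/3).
H = 0

With E = 1, F = 0, G = u^2 + 49, L = 0, M = -7/sqrt(u^2 + 49), N = 0, assemble
  H = (EN − 2FM + GL) / (2(EG − F²)) = 0.
At (u, v) = (6, pi/3): H = 0.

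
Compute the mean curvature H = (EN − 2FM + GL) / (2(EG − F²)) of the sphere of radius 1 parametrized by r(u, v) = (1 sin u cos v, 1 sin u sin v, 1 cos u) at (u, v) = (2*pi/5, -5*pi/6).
H = -1

With E = 1, F = 0, G = sin(u)^2, L = -sin(u)/Abs(sin(u)), M = 0, N = -sin(u)^3/Abs(sin(u)), assemble
  H = (EN − 2FM + GL) / (2(EG − F²)) = -sin(u)/Abs(sin(u)).
At (u, v) = (2*pi/5, -5*pi/6): H = -1.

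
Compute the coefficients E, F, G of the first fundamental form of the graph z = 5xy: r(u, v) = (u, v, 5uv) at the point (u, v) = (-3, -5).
E = 626;  F = 375;  G = 226

Partials: r_u = (1, 0, 5*v), r_v = (0, 1, 5*u). As functions of (u, v):
  E = r_u · r_u = 25*v^2 + 1,
  F = r_u · r_v = 25*u*v,
  G = r_v · r_v = 25*u^2 + 1.
Evaluating at (u, v) = (-3, -5): E = 626, F = 375, G = 226.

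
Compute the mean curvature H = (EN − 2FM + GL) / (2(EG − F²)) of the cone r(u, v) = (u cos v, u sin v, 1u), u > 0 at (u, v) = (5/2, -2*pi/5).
H = sqrt(2)/10

With E = 2, F = 0, G = u^2, L = 0, M = 0, N = sqrt(2)*u^2/(2*Abs(u)), assemble
  H = (EN − 2FM + GL) / (2(EG − F²)) = sqrt(2)/(4*Abs(u)).
At (u, v) = (5/2, -2*pi/5): H = sqrt(2)/10.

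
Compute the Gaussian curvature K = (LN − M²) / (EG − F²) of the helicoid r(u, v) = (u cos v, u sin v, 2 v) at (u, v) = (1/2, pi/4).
K = -64/289

Coefficients of the first fundamental form: E = 1, F = 0, G = u^2 + 4.
Coefficients of the second fundamental form: L = 0, M = -2/sqrt(u^2 + 4), N = 0.
Assemble K = (LN − M²)/(EG − F²) = -4/(u^2 + 4)^2. At (u, v) = (1/2, pi/4): K = -64/289.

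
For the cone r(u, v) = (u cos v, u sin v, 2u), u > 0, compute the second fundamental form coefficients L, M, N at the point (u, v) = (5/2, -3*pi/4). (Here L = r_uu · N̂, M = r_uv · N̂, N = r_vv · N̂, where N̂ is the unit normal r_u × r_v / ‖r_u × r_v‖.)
L = 0;  M = 0;  N = sqrt(5)

Compute the unit normal N̂(u, v) = (-2*sqrt(5)*u*cos(v)/(5*Abs(u)), -2*sqrt(5)*u*sin(v)/(5*Abs(u)), sqrt(5)*u/(5*Abs(u))), and the second partials r_uu, r_uv, r_vv. Take dot products:
  L(u, v) = r_uu · N̂ = 0,
  M(u, v) = r_uv · N̂ = 0,
  N(u, v) = r_vv · N̂ = 2*sqrt(5)*u^2/(5*Abs(u)).
Evaluating at (u, v) = (5/2, -3*pi/4):
  L = 0, M = 0, N = sqrt(5).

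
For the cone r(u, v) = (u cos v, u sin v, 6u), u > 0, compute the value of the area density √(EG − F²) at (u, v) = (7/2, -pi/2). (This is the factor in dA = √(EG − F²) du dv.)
√(EG − F²)|_{(7/2, -pi/2)} = 7*sqrt(37)/2

E = 37, F = 0, G = u^2, so EG − F² = 37*u^2. Taking the positive square root: √(EG − F²) = sqrt(37)*Abs(u). At (u, v) = (7/2, -pi/2): 7*sqrt(37)/2.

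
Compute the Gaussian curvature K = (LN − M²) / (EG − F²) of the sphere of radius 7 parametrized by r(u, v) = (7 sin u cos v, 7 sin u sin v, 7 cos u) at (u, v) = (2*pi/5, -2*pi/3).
K = 1/49

Coefficients of the first fundamental form: E = 49, F = 0, G = 49*sin(u)^2.
Coefficients of the second fundamental form: L = -7*sin(u)/Abs(sin(u)), M = 0, N = -7*sin(u)^3/Abs(sin(u)).
Assemble K = (LN − M²)/(EG − F²) = 1/49. At (u, v) = (2*pi/5, -2*pi/3): K = 1/49.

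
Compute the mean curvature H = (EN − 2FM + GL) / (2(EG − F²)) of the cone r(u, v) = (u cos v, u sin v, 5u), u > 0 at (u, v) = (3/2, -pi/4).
H = 5*sqrt(26)/78

With E = 26, F = 0, G = u^2, L = 0, M = 0, N = 5*sqrt(26)*u^2/(26*Abs(u)), assemble
  H = (EN − 2FM + GL) / (2(EG − F²)) = 5*sqrt(26)/(52*Abs(u)).
At (u, v) = (3/2, -pi/4): H = 5*sqrt(26)/78.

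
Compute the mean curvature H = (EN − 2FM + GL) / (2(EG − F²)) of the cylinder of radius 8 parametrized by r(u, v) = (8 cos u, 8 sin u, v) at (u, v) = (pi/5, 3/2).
H = -1/16

With E = 64, F = 0, G = 1, L = -8, M = 0, N = 0, assemble
  H = (EN − 2FM + GL) / (2(EG − F²)) = -1/16.
At (u, v) = (pi/5, 3/2): H = -1/16.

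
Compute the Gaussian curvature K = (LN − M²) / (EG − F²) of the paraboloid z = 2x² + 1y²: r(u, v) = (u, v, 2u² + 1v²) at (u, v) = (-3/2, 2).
K = 8/2809

Coefficients of the first fundamental form: E = 16*u^2 + 1, F = 8*u*v, G = 4*v^2 + 1.
Coefficients of the second fundamental form: L = 4/sqrt(16*u^2 + 4*v^2 + 1), M = 0, N = 2/sqrt(16*u^2 + 4*v^2 + 1).
Assemble K = (LN − M²)/(EG − F²) = 8/(256*u^4 + 128*u^2*v^2 + 32*u^2 + 16*v^4 + 8*v^2 + 1). At (u, v) = (-3/2, 2): K = 8/2809.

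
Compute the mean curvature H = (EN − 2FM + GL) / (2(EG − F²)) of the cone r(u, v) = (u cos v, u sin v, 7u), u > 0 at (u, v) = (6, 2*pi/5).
H = 7*sqrt(2)/120

With E = 50, F = 0, G = u^2, L = 0, M = 0, N = 7*sqrt(2)*u^2/(10*Abs(u)), assemble
  H = (EN − 2FM + GL) / (2(EG − F²)) = 7*sqrt(2)/(20*Abs(u)).
At (u, v) = (6, 2*pi/5): H = 7*sqrt(2)/120.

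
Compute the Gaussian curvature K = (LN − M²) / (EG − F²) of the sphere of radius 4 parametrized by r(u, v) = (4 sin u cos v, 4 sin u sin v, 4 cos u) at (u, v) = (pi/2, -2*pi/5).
K = 1/16

Coefficients of the first fundamental form: E = 16, F = 0, G = 16*sin(u)^2.
Coefficients of the second fundamental form: L = -4*sin(u)/Abs(sin(u)), M = 0, N = -4*sin(u)^3/Abs(sin(u)).
Assemble K = (LN − M²)/(EG − F²) = 1/16. At (u, v) = (pi/2, -2*pi/5): K = 1/16.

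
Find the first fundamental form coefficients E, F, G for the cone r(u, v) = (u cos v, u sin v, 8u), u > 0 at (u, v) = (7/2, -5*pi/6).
E = 65;  F = 0;  G = 49/4

Partials: r_u = (cos(v), sin(v), 8), r_v = (-u*sin(v), u*cos(v), 0). As functions of (u, v):
  E = r_u · r_u = 65,
  F = r_u · r_v = 0,
  G = r_v · r_v = u^2.
Evaluating at (u, v) = (7/2, -5*pi/6): E = 65, F = 0, G = 49/4.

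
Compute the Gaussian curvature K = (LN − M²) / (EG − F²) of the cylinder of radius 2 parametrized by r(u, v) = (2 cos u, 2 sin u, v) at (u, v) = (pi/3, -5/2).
K = 0

Coefficients of the first fundamental form: E = 4, F = 0, G = 1.
Coefficients of the second fundamental form: L = -2, M = 0, N = 0.
Assemble K = (LN − M²)/(EG − F²) = 0. At (u, v) = (pi/3, -5/2): K = 0.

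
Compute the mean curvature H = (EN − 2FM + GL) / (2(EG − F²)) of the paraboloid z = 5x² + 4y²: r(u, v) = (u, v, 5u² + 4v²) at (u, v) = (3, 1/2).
H = 527*sqrt(917)/120127

With E = 100*u^2 + 1, F = 80*u*v, G = 64*v^2 + 1, L = 10/sqrt(100*u^2 + 64*v^2 + 1), M = 0, N = 8/sqrt(100*u^2 + 64*v^2 + 1), assemble
  H = (EN − 2FM + GL) / (2(EG − F²)) = (400*u^2 + 320*v^2 + 9)/(100*u^2 + 64*v^2 + 1)^(3/2).
At (u, v) = (3, 1/2): H = 527*sqrt(917)/120127.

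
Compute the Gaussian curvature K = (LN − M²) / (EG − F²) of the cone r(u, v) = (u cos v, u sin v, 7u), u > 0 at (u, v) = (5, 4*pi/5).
K = 0

Coefficients of the first fundamental form: E = 50, F = 0, G = u^2.
Coefficients of the second fundamental form: L = 0, M = 0, N = 7*sqrt(2)*u^2/(10*Abs(u)).
Assemble K = (LN − M²)/(EG − F²) = 0. At (u, v) = (5, 4*pi/5): K = 0.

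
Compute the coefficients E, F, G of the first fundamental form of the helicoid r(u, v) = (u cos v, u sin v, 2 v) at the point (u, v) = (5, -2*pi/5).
E = 1;  F = 0;  G = 29

Partials: r_u = (cos(v), sin(v), 0), r_v = (-u*sin(v), u*cos(v), 2). As functions of (u, v):
  E = r_u · r_u = 1,
  F = r_u · r_v = 0,
  G = r_v · r_v = u^2 + 4.
Evaluating at (u, v) = (5, -2*pi/5): E = 1, F = 0, G = 29.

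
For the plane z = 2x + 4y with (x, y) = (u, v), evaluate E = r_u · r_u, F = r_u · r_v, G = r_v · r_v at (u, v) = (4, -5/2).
E = 5;  F = 8;  G = 17

Partials: r_u = (1, 0, 2), r_v = (0, 1, 4). As functions of (u, v):
  E = r_u · r_u = 5,
  F = r_u · r_v = 8,
  G = r_v · r_v = 17.
Evaluating at (u, v) = (4, -5/2): E = 5, F = 8, G = 17.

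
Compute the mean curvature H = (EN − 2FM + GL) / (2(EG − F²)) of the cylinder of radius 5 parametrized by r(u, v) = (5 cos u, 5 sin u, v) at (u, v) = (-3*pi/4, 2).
H = -1/10

With E = 25, F = 0, G = 1, L = -5, M = 0, N = 0, assemble
  H = (EN − 2FM + GL) / (2(EG − F²)) = -1/10.
At (u, v) = (-3*pi/4, 2): H = -1/10.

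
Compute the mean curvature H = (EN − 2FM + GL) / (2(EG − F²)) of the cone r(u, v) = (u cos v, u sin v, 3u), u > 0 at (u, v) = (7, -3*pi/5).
H = 3*sqrt(10)/140

With E = 10, F = 0, G = u^2, L = 0, M = 0, N = 3*sqrt(10)*u^2/(10*Abs(u)), assemble
  H = (EN − 2FM + GL) / (2(EG − F²)) = 3*sqrt(10)/(20*Abs(u)).
At (u, v) = (7, -3*pi/5): H = 3*sqrt(10)/140.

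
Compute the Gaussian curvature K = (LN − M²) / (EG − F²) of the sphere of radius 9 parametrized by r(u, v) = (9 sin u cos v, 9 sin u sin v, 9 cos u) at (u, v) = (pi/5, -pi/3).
K = 1/81

Coefficients of the first fundamental form: E = 81, F = 0, G = 81*sin(u)^2.
Coefficients of the second fundamental form: L = -9*sin(u)/Abs(sin(u)), M = 0, N = -9*sin(u)^3/Abs(sin(u)).
Assemble K = (LN − M²)/(EG − F²) = 1/81. At (u, v) = (pi/5, -pi/3): K = 1/81.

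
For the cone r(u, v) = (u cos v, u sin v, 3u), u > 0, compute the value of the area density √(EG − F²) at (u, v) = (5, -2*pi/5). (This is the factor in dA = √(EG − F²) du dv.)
√(EG − F²)|_{(5, -2*pi/5)} = 5*sqrt(10)

E = 10, F = 0, G = u^2, so EG − F² = 10*u^2. Taking the positive square root: √(EG − F²) = sqrt(10)*Abs(u). At (u, v) = (5, -2*pi/5): 5*sqrt(10).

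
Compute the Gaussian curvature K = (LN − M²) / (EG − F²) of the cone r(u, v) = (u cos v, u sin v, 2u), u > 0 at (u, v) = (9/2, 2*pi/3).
K = 0

Coefficients of the first fundamental form: E = 5, F = 0, G = u^2.
Coefficients of the second fundamental form: L = 0, M = 0, N = 2*sqrt(5)*u^2/(5*Abs(u)).
Assemble K = (LN − M²)/(EG − F²) = 0. At (u, v) = (9/2, 2*pi/3): K = 0.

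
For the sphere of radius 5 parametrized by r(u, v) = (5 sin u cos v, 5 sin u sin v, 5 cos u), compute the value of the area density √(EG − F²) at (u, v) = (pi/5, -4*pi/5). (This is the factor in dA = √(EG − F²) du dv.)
√(EG − F²)|_{(pi/5, -4*pi/5)} = 25*sqrt(10 - 2*sqrt(5))/4

E = 25, F = 0, G = 25*sin(u)^2, so EG − F² = 625*sin(u)^2. Taking the positive square root: √(EG − F²) = 25*Abs(sin(u)). At (u, v) = (pi/5, -4*pi/5): 25*sqrt(10 - 2*sqrt(5))/4.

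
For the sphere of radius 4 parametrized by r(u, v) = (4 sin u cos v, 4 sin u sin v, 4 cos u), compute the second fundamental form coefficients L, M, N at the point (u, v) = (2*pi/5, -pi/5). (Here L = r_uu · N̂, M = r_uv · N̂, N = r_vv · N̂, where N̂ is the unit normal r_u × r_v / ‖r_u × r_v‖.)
L = -4;  M = 0;  N = -5/2 - sqrt(5)/2

Compute the unit normal N̂(u, v) = (sin(u)^2*cos(v)/Abs(sin(u)), sin(u)^2*sin(v)/Abs(sin(u)), sin(2*u)/(2*Abs(sin(u)))), and the second partials r_uu, r_uv, r_vv. Take dot products:
  L(u, v) = r_uu · N̂ = -4*sin(u)/Abs(sin(u)),
  M(u, v) = r_uv · N̂ = 0,
  N(u, v) = r_vv · N̂ = -4*sin(u)^3/Abs(sin(u)).
Evaluating at (u, v) = (2*pi/5, -pi/5):
  L = -4, M = 0, N = -5/2 - sqrt(5)/2.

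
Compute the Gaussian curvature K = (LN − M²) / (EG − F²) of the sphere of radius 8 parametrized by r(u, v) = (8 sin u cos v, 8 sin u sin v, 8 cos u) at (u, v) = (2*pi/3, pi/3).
K = 1/64

Coefficients of the first fundamental form: E = 64, F = 0, G = 64*sin(u)^2.
Coefficients of the second fundamental form: L = -8*sin(u)/Abs(sin(u)), M = 0, N = -8*sin(u)^3/Abs(sin(u)).
Assemble K = (LN − M²)/(EG − F²) = 1/64. At (u, v) = (2*pi/3, pi/3): K = 1/64.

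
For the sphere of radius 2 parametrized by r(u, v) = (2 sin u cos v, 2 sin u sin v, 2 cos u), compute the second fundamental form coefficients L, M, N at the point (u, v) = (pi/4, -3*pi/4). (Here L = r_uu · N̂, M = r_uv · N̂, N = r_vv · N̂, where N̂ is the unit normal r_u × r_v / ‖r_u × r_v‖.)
L = -2;  M = 0;  N = -1

Compute the unit normal N̂(u, v) = (sin(u)^2*cos(v)/Abs(sin(u)), sin(u)^2*sin(v)/Abs(sin(u)), sin(2*u)/(2*Abs(sin(u)))), and the second partials r_uu, r_uv, r_vv. Take dot products:
  L(u, v) = r_uu · N̂ = -2*sin(u)/Abs(sin(u)),
  M(u, v) = r_uv · N̂ = 0,
  N(u, v) = r_vv · N̂ = -2*sin(u)^3/Abs(sin(u)).
Evaluating at (u, v) = (pi/4, -3*pi/4):
  L = -2, M = 0, N = -1.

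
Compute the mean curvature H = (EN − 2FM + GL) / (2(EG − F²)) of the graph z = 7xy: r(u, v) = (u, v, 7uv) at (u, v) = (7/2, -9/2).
H = 21609*sqrt(6374)/20313938

With E = 49*v^2 + 1, F = 49*u*v, G = 49*u^2 + 1, L = 0, M = 7/sqrt(49*u^2 + 49*v^2 + 1), N = 0, assemble
  H = (EN − 2FM + GL) / (2(EG − F²)) = -343*u*v/(49*u^2 + 49*v^2 + 1)^(3/2).
At (u, v) = (7/2, -9/2): H = 21609*sqrt(6374)/20313938.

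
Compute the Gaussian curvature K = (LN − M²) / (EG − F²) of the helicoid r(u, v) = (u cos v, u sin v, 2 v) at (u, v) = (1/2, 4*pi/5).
K = -64/289

Coefficients of the first fundamental form: E = 1, F = 0, G = u^2 + 4.
Coefficients of the second fundamental form: L = 0, M = -2/sqrt(u^2 + 4), N = 0.
Assemble K = (LN − M²)/(EG − F²) = -4/(u^2 + 4)^2. At (u, v) = (1/2, 4*pi/5): K = -64/289.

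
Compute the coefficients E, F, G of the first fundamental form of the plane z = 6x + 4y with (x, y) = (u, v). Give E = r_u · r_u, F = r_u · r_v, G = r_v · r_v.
E = 37;  F = 24;  G = 17

Compute partials: r_u = (1, 0, 6), r_v = (0, 1, 4). Then
  E = r_u · r_u = 37,
  F = r_u · r_v = 24,
  G = r_v · r_v = 17.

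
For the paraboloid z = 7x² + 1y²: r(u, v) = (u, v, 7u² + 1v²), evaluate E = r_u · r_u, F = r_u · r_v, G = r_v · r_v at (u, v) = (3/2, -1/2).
E = 442;  F = -21;  G = 2

Partials: r_u = (1, 0, 14*u), r_v = (0, 1, 2*v). As functions of (u, v):
  E = r_u · r_u = 196*u^2 + 1,
  F = r_u · r_v = 28*u*v,
  G = r_v · r_v = 4*v^2 + 1.
Evaluating at (u, v) = (3/2, -1/2): E = 442, F = -21, G = 2.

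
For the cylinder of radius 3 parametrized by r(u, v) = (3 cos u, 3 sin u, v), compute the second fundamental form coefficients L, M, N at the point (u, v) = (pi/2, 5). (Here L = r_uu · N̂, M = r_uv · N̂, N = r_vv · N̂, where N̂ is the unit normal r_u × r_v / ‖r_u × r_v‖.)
L = -3;  M = 0;  N = 0

Compute the unit normal N̂(u, v) = (cos(u), sin(u), 0), and the second partials r_uu, r_uv, r_vv. Take dot products:
  L(u, v) = r_uu · N̂ = -3,
  M(u, v) = r_uv · N̂ = 0,
  N(u, v) = r_vv · N̂ = 0.
Evaluating at (u, v) = (pi/2, 5):
  L = -3, M = 0, N = 0.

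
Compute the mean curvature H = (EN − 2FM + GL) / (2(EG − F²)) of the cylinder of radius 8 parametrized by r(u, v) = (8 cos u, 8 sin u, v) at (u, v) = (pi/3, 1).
H = -1/16

With E = 64, F = 0, G = 1, L = -8, M = 0, N = 0, assemble
  H = (EN − 2FM + GL) / (2(EG − F²)) = -1/16.
At (u, v) = (pi/3, 1): H = -1/16.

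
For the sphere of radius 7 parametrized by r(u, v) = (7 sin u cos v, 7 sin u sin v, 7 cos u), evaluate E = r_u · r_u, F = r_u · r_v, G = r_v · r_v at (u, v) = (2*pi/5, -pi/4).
E = 49;  F = 0;  G = 49*sqrt(5)/8 + 245/8

Partials: r_u = (7*cos(u)*cos(v), 7*sin(v)*cos(u), -7*sin(u)), r_v = (-7*sin(u)*sin(v), 7*sin(u)*cos(v), 0). As functions of (u, v):
  E = r_u · r_u = 49,
  F = r_u · r_v = 0,
  G = r_v · r_v = 49*sin(u)^2.
Evaluating at (u, v) = (2*pi/5, -pi/4): E = 49, F = 0, G = 49*sqrt(5)/8 + 245/8.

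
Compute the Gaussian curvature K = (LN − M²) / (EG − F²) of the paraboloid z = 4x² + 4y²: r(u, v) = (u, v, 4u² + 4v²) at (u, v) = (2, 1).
K = 64/103041

Coefficients of the first fundamental form: E = 64*u^2 + 1, F = 64*u*v, G = 64*v^2 + 1.
Coefficients of the second fundamental form: L = 8/sqrt(64*u^2 + 64*v^2 + 1), M = 0, N = 8/sqrt(64*u^2 + 64*v^2 + 1).
Assemble K = (LN − M²)/(EG − F²) = 64/(4096*u^4 + 8192*u^2*v^2 + 128*u^2 + 4096*v^4 + 128*v^2 + 1). At (u, v) = (2, 1): K = 64/103041.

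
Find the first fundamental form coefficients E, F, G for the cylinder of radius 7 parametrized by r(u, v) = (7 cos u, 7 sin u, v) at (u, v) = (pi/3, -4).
E = 49;  F = 0;  G = 1

Partials: r_u = (-7*sin(u), 7*cos(u), 0), r_v = (0, 0, 1). As functions of (u, v):
  E = r_u · r_u = 49,
  F = r_u · r_v = 0,
  G = r_v · r_v = 1.
Evaluating at (u, v) = (pi/3, -4): E = 49, F = 0, G = 1.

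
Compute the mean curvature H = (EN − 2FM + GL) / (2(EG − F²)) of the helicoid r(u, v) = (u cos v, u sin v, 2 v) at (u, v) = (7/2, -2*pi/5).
H = 0

With E = 1, F = 0, G = u^2 + 4, L = 0, M = -2/sqrt(u^2 + 4), N = 0, assemble
  H = (EN − 2FM + GL) / (2(EG − F²)) = 0.
At (u, v) = (7/2, -2*pi/5): H = 0.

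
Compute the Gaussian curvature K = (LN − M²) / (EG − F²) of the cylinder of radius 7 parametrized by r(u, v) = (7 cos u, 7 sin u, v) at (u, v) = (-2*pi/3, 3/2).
K = 0

Coefficients of the first fundamental form: E = 49, F = 0, G = 1.
Coefficients of the second fundamental form: L = -7, M = 0, N = 0.
Assemble K = (LN − M²)/(EG − F²) = 0. At (u, v) = (-2*pi/3, 3/2): K = 0.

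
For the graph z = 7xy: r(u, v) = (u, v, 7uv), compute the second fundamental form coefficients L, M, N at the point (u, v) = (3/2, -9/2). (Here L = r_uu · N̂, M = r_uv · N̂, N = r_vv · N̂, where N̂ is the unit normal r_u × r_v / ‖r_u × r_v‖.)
L = 0;  M = 7*sqrt(4414)/2207;  N = 0

Compute the unit normal N̂(u, v) = (-7*v/sqrt(49*u^2 + 49*v^2 + 1), -7*u/sqrt(49*u^2 + 49*v^2 + 1), 1/sqrt(49*u^2 + 49*v^2 + 1)), and the second partials r_uu, r_uv, r_vv. Take dot products:
  L(u, v) = r_uu · N̂ = 0,
  M(u, v) = r_uv · N̂ = 7/sqrt(49*u^2 + 49*v^2 + 1),
  N(u, v) = r_vv · N̂ = 0.
Evaluating at (u, v) = (3/2, -9/2):
  L = 0, M = 7*sqrt(4414)/2207, N = 0.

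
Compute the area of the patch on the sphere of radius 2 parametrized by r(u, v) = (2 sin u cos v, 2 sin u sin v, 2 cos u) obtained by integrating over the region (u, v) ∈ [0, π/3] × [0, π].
Area = 2*pi

Area = ∫∫ √(EG − F²) du dv with √(EG − F²) = 4*Abs(sin(u)). Integrating over [0, π/3] × [0, π] gives 2*pi.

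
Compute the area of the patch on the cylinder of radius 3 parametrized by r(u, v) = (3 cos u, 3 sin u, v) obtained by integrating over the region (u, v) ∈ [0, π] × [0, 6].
Area = 18*pi

Area = ∫∫ √(EG − F²) du dv with √(EG − F²) = 3. Integrating over [0, π] × [0, 6] gives 18*pi.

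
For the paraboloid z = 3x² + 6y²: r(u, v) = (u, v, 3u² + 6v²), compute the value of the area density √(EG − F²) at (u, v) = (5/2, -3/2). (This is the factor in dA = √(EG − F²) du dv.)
√(EG − F²)|_{(5/2, -3/2)} = 5*sqrt(22)

E = 36*u^2 + 1, F = 72*u*v, G = 144*v^2 + 1, so EG − F² = 36*u^2 + 144*v^2 + 1. Taking the positive square root: √(EG − F²) = sqrt(36*u^2 + 144*v^2 + 1). At (u, v) = (5/2, -3/2): 5*sqrt(22).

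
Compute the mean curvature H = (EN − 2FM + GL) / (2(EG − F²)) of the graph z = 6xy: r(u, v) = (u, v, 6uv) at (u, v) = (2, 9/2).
H = -486*sqrt(874)/190969

With E = 36*v^2 + 1, F = 36*u*v, G = 36*u^2 + 1, L = 0, M = 6/sqrt(36*u^2 + 36*v^2 + 1), N = 0, assemble
  H = (EN − 2FM + GL) / (2(EG − F²)) = -216*u*v/(36*u^2 + 36*v^2 + 1)^(3/2).
At (u, v) = (2, 9/2): H = -486*sqrt(874)/190969.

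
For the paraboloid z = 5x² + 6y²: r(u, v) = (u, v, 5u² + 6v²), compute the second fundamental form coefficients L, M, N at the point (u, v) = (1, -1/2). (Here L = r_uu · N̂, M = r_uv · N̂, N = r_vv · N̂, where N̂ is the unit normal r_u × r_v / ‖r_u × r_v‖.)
L = 10*sqrt(137)/137;  M = 0;  N = 12*sqrt(137)/137

Compute the unit normal N̂(u, v) = (-10*u/sqrt(100*u^2 + 144*v^2 + 1), -12*v/sqrt(100*u^2 + 144*v^2 + 1), 1/sqrt(100*u^2 + 144*v^2 + 1)), and the second partials r_uu, r_uv, r_vv. Take dot products:
  L(u, v) = r_uu · N̂ = 10/sqrt(100*u^2 + 144*v^2 + 1),
  M(u, v) = r_uv · N̂ = 0,
  N(u, v) = r_vv · N̂ = 12/sqrt(100*u^2 + 144*v^2 + 1).
Evaluating at (u, v) = (1, -1/2):
  L = 10*sqrt(137)/137, M = 0, N = 12*sqrt(137)/137.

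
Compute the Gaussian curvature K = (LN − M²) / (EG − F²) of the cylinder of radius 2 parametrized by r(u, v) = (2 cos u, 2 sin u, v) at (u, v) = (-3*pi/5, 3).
K = 0

Coefficients of the first fundamental form: E = 4, F = 0, G = 1.
Coefficients of the second fundamental form: L = -2, M = 0, N = 0.
Assemble K = (LN − M²)/(EG − F²) = 0. At (u, v) = (-3*pi/5, 3): K = 0.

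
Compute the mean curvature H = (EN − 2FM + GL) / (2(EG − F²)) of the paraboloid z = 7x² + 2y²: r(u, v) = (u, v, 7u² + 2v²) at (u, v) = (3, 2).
H = 3985*sqrt(1829)/3345241

With E = 196*u^2 + 1, F = 56*u*v, G = 16*v^2 + 1, L = 14/sqrt(196*u^2 + 16*v^2 + 1), M = 0, N = 4/sqrt(196*u^2 + 16*v^2 + 1), assemble
  H = (EN − 2FM + GL) / (2(EG − F²)) = (392*u^2 + 112*v^2 + 9)/(196*u^2 + 16*v^2 + 1)^(3/2).
At (u, v) = (3, 2): H = 3985*sqrt(1829)/3345241.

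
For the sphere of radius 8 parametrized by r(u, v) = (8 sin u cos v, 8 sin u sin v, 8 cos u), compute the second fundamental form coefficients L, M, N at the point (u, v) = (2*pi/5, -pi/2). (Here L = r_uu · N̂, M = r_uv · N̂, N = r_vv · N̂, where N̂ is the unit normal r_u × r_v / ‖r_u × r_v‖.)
L = -8;  M = 0;  N = -5 - sqrt(5)

Compute the unit normal N̂(u, v) = (sin(u)^2*cos(v)/Abs(sin(u)), sin(u)^2*sin(v)/Abs(sin(u)), sin(2*u)/(2*Abs(sin(u)))), and the second partials r_uu, r_uv, r_vv. Take dot products:
  L(u, v) = r_uu · N̂ = -8*sin(u)/Abs(sin(u)),
  M(u, v) = r_uv · N̂ = 0,
  N(u, v) = r_vv · N̂ = -8*sin(u)^3/Abs(sin(u)).
Evaluating at (u, v) = (2*pi/5, -pi/2):
  L = -8, M = 0, N = -5 - sqrt(5).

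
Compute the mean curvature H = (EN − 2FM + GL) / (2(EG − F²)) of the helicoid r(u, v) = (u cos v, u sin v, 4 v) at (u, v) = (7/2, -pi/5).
H = 0

With E = 1, F = 0, G = u^2 + 16, L = 0, M = -4/sqrt(u^2 + 16), N = 0, assemble
  H = (EN − 2FM + GL) / (2(EG − F²)) = 0.
At (u, v) = (7/2, -pi/5): H = 0.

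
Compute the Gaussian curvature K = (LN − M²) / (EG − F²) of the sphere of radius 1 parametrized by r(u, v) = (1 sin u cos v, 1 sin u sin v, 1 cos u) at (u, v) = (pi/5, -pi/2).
K = 1

Coefficients of the first fundamental form: E = 1, F = 0, G = sin(u)^2.
Coefficients of the second fundamental form: L = -sin(u)/Abs(sin(u)), M = 0, N = -sin(u)^3/Abs(sin(u)).
Assemble K = (LN − M²)/(EG − F²) = 1. At (u, v) = (pi/5, -pi/2): K = 1.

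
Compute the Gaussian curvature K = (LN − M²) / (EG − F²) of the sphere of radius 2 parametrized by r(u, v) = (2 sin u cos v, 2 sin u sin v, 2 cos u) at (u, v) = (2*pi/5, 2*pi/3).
K = 1/4

Coefficients of the first fundamental form: E = 4, F = 0, G = 4*sin(u)^2.
Coefficients of the second fundamental form: L = -2*sin(u)/Abs(sin(u)), M = 0, N = -2*sin(u)^3/Abs(sin(u)).
Assemble K = (LN − M²)/(EG − F²) = 1/4. At (u, v) = (2*pi/5, 2*pi/3): K = 1/4.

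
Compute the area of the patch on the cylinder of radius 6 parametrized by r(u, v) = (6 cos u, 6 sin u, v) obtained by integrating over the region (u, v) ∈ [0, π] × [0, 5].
Area = 30*pi

Area = ∫∫ √(EG − F²) du dv with √(EG − F²) = 6. Integrating over [0, π] × [0, 5] gives 30*pi.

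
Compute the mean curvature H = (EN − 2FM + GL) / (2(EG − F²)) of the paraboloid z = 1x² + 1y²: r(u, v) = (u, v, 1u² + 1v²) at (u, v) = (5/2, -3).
H = 63*sqrt(62)/3844

With E = 4*u^2 + 1, F = 4*u*v, G = 4*v^2 + 1, L = 2/sqrt(4*u^2 + 4*v^2 + 1), M = 0, N = 2/sqrt(4*u^2 + 4*v^2 + 1), assemble
  H = (EN − 2FM + GL) / (2(EG − F²)) = 2*(2*u^2 + 2*v^2 + 1)/(4*u^2 + 4*v^2 + 1)^(3/2).
At (u, v) = (5/2, -3): H = 63*sqrt(62)/3844.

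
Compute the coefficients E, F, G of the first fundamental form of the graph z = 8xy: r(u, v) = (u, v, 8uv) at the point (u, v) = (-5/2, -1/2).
E = 17;  F = 80;  G = 401

Partials: r_u = (1, 0, 8*v), r_v = (0, 1, 8*u). As functions of (u, v):
  E = r_u · r_u = 64*v^2 + 1,
  F = r_u · r_v = 64*u*v,
  G = r_v · r_v = 64*u^2 + 1.
Evaluating at (u, v) = (-5/2, -1/2): E = 17, F = 80, G = 401.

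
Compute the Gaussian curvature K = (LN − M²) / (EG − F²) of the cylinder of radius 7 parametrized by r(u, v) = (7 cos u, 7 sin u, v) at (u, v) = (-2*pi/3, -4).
K = 0

Coefficients of the first fundamental form: E = 49, F = 0, G = 1.
Coefficients of the second fundamental form: L = -7, M = 0, N = 0.
Assemble K = (LN − M²)/(EG − F²) = 0. At (u, v) = (-2*pi/3, -4): K = 0.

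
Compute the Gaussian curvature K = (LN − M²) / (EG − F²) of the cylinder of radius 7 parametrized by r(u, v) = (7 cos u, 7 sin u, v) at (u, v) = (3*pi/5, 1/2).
K = 0

Coefficients of the first fundamental form: E = 49, F = 0, G = 1.
Coefficients of the second fundamental form: L = -7, M = 0, N = 0.
Assemble K = (LN − M²)/(EG − F²) = 0. At (u, v) = (3*pi/5, 1/2): K = 0.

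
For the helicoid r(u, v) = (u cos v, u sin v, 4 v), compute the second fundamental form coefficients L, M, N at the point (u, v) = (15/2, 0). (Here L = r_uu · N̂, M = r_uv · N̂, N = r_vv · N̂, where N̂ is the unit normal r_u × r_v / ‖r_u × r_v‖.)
L = 0;  M = -8/17;  N = 0

Compute the unit normal N̂(u, v) = (4*sin(v)/sqrt(u^2 + 16), -4*cos(v)/sqrt(u^2 + 16), u/sqrt(u^2 + 16)), and the second partials r_uu, r_uv, r_vv. Take dot products:
  L(u, v) = r_uu · N̂ = 0,
  M(u, v) = r_uv · N̂ = -4/sqrt(u^2 + 16),
  N(u, v) = r_vv · N̂ = 0.
Evaluating at (u, v) = (15/2, 0):
  L = 0, M = -8/17, N = 0.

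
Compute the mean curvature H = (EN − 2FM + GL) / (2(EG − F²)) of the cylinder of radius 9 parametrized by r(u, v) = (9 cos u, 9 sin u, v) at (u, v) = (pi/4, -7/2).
H = -1/18

With E = 81, F = 0, G = 1, L = -9, M = 0, N = 0, assemble
  H = (EN − 2FM + GL) / (2(EG − F²)) = -1/18.
At (u, v) = (pi/4, -7/2): H = -1/18.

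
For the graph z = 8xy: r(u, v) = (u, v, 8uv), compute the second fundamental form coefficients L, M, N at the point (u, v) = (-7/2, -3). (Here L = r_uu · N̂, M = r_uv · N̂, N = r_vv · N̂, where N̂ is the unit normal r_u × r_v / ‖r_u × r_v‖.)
L = 0;  M = 8*sqrt(1361)/1361;  N = 0

Compute the unit normal N̂(u, v) = (-8*v/sqrt(64*u^2 + 64*v^2 + 1), -8*u/sqrt(64*u^2 + 64*v^2 + 1), 1/sqrt(64*u^2 + 64*v^2 + 1)), and the second partials r_uu, r_uv, r_vv. Take dot products:
  L(u, v) = r_uu · N̂ = 0,
  M(u, v) = r_uv · N̂ = 8/sqrt(64*u^2 + 64*v^2 + 1),
  N(u, v) = r_vv · N̂ = 0.
Evaluating at (u, v) = (-7/2, -3):
  L = 0, M = 8*sqrt(1361)/1361, N = 0.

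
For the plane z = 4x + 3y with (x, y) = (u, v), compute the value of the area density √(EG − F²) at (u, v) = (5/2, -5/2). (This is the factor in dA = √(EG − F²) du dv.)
√(EG − F²)|_{(5/2, -5/2)} = sqrt(26)

E = 17, F = 12, G = 10, so EG − F² = 26. Taking the positive square root: √(EG − F²) = sqrt(26). At (u, v) = (5/2, -5/2): sqrt(26).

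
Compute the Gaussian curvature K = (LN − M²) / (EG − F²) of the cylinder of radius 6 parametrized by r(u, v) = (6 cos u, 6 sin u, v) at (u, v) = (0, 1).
K = 0

Coefficients of the first fundamental form: E = 36, F = 0, G = 1.
Coefficients of the second fundamental form: L = -6, M = 0, N = 0.
Assemble K = (LN − M²)/(EG − F²) = 0. At (u, v) = (0, 1): K = 0.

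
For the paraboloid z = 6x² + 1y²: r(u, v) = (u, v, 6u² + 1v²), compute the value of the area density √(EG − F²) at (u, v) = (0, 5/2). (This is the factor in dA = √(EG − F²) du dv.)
√(EG − F²)|_{(0, 5/2)} = sqrt(26)

E = 144*u^2 + 1, F = 24*u*v, G = 4*v^2 + 1, so EG − F² = 144*u^2 + 4*v^2 + 1. Taking the positive square root: √(EG − F²) = sqrt(144*u^2 + 4*v^2 + 1). At (u, v) = (0, 5/2): sqrt(26).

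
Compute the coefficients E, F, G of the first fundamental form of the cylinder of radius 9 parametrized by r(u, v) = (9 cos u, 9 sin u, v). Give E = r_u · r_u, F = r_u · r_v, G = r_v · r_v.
E = 81;  F = 0;  G = 1

Compute partials: r_u = (-9*sin(u), 9*cos(u), 0), r_v = (0, 0, 1). Then
  E = r_u · r_u = 81,
  F = r_u · r_v = 0,
  G = r_v · r_v = 1.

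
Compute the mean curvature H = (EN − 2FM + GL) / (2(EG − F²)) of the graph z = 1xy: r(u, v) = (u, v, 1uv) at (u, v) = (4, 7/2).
H = -112*sqrt(13)/4563

With E = v^2 + 1, F = u*v, G = u^2 + 1, L = 0, M = 1/sqrt(u^2 + v^2 + 1), N = 0, assemble
  H = (EN − 2FM + GL) / (2(EG − F²)) = -u*v/(u^2 + v^2 + 1)^(3/2).
At (u, v) = (4, 7/2): H = -112*sqrt(13)/4563.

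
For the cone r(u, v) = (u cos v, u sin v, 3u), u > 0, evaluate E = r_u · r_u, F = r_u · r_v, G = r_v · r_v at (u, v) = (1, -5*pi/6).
E = 10;  F = 0;  G = 1

Partials: r_u = (cos(v), sin(v), 3), r_v = (-u*sin(v), u*cos(v), 0). As functions of (u, v):
  E = r_u · r_u = 10,
  F = r_u · r_v = 0,
  G = r_v · r_v = u^2.
Evaluating at (u, v) = (1, -5*pi/6): E = 10, F = 0, G = 1.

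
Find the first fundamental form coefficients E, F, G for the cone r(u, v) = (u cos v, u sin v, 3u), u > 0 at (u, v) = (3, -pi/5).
E = 10;  F = 0;  G = 9

Partials: r_u = (cos(v), sin(v), 3), r_v = (-u*sin(v), u*cos(v), 0). As functions of (u, v):
  E = r_u · r_u = 10,
  F = r_u · r_v = 0,
  G = r_v · r_v = u^2.
Evaluating at (u, v) = (3, -pi/5): E = 10, F = 0, G = 9.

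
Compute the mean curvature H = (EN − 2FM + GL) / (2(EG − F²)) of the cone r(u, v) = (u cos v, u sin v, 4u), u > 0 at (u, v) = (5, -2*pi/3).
H = 2*sqrt(17)/85

With E = 17, F = 0, G = u^2, L = 0, M = 0, N = 4*sqrt(17)*u^2/(17*Abs(u)), assemble
  H = (EN − 2FM + GL) / (2(EG − F²)) = 2*sqrt(17)/(17*Abs(u)).
At (u, v) = (5, -2*pi/3): H = 2*sqrt(17)/85.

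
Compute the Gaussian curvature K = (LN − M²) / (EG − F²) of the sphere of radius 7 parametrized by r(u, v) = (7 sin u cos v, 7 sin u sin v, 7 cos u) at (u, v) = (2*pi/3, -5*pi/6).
K = 1/49

Coefficients of the first fundamental form: E = 49, F = 0, G = 49*sin(u)^2.
Coefficients of the second fundamental form: L = -7*sin(u)/Abs(sin(u)), M = 0, N = -7*sin(u)^3/Abs(sin(u)).
Assemble K = (LN − M²)/(EG − F²) = 1/49. At (u, v) = (2*pi/3, -5*pi/6): K = 1/49.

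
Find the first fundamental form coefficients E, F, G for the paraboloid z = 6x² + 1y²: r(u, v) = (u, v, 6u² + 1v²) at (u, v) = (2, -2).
E = 577;  F = -96;  G = 17

Partials: r_u = (1, 0, 12*u), r_v = (0, 1, 2*v). As functions of (u, v):
  E = r_u · r_u = 144*u^2 + 1,
  F = r_u · r_v = 24*u*v,
  G = r_v · r_v = 4*v^2 + 1.
Evaluating at (u, v) = (2, -2): E = 577, F = -96, G = 17.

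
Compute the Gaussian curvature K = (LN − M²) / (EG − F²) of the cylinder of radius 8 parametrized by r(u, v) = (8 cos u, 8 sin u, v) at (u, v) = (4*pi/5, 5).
K = 0

Coefficients of the first fundamental form: E = 64, F = 0, G = 1.
Coefficients of the second fundamental form: L = -8, M = 0, N = 0.
Assemble K = (LN − M²)/(EG − F²) = 0. At (u, v) = (4*pi/5, 5): K = 0.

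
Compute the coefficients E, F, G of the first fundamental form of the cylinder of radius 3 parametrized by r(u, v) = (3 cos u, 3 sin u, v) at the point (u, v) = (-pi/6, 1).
E = 9;  F = 0;  G = 1

Partials: r_u = (-3*sin(u), 3*cos(u), 0), r_v = (0, 0, 1). As functions of (u, v):
  E = r_u · r_u = 9,
  F = r_u · r_v = 0,
  G = r_v · r_v = 1.
Evaluating at (u, v) = (-pi/6, 1): E = 9, F = 0, G = 1.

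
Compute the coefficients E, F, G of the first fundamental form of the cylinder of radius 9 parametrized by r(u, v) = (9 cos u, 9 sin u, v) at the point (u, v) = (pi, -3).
E = 81;  F = 0;  G = 1

Partials: r_u = (-9*sin(u), 9*cos(u), 0), r_v = (0, 0, 1). As functions of (u, v):
  E = r_u · r_u = 81,
  F = r_u · r_v = 0,
  G = r_v · r_v = 1.
Evaluating at (u, v) = (pi, -3): E = 81, F = 0, G = 1.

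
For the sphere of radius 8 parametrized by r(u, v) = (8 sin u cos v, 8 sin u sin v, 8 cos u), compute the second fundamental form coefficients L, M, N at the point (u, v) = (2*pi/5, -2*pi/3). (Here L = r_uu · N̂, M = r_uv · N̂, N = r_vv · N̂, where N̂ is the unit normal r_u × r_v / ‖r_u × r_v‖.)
L = -8;  M = 0;  N = -5 - sqrt(5)

Compute the unit normal N̂(u, v) = (sin(u)^2*cos(v)/Abs(sin(u)), sin(u)^2*sin(v)/Abs(sin(u)), sin(2*u)/(2*Abs(sin(u)))), and the second partials r_uu, r_uv, r_vv. Take dot products:
  L(u, v) = r_uu · N̂ = -8*sin(u)/Abs(sin(u)),
  M(u, v) = r_uv · N̂ = 0,
  N(u, v) = r_vv · N̂ = -8*sin(u)^3/Abs(sin(u)).
Evaluating at (u, v) = (2*pi/5, -2*pi/3):
  L = -8, M = 0, N = -5 - sqrt(5).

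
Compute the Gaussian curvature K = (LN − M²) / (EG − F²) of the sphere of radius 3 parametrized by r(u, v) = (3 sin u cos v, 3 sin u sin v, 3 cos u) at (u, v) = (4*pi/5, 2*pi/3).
K = 1/9

Coefficients of the first fundamental form: E = 9, F = 0, G = 9*sin(u)^2.
Coefficients of the second fundamental form: L = -3*sin(u)/Abs(sin(u)), M = 0, N = -3*sin(u)^3/Abs(sin(u)).
Assemble K = (LN − M²)/(EG − F²) = 1/9. At (u, v) = (4*pi/5, 2*pi/3): K = 1/9.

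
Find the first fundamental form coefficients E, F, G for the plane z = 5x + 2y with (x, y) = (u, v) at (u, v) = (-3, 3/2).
E = 26;  F = 10;  G = 5

Partials: r_u = (1, 0, 5), r_v = (0, 1, 2). As functions of (u, v):
  E = r_u · r_u = 26,
  F = r_u · r_v = 10,
  G = r_v · r_v = 5.
Evaluating at (u, v) = (-3, 3/2): E = 26, F = 10, G = 5.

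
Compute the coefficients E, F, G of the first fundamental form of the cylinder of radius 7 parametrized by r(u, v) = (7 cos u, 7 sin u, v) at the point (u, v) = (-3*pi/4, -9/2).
E = 49;  F = 0;  G = 1

Partials: r_u = (-7*sin(u), 7*cos(u), 0), r_v = (0, 0, 1). As functions of (u, v):
  E = r_u · r_u = 49,
  F = r_u · r_v = 0,
  G = r_v · r_v = 1.
Evaluating at (u, v) = (-3*pi/4, -9/2): E = 49, F = 0, G = 1.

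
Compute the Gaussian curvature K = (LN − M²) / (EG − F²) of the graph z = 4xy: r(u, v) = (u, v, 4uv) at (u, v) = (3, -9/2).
K = -16/219961

Coefficients of the first fundamental form: E = 16*v^2 + 1, F = 16*u*v, G = 16*u^2 + 1.
Coefficients of the second fundamental form: L = 0, M = 4/sqrt(16*u^2 + 16*v^2 + 1), N = 0.
Assemble K = (LN − M²)/(EG − F²) = -16/(256*u^4 + 512*u^2*v^2 + 32*u^2 + 256*v^4 + 32*v^2 + 1). At (u, v) = (3, -9/2): K = -16/219961.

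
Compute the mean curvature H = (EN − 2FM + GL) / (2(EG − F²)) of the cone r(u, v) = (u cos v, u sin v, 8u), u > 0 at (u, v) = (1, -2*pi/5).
H = 4*sqrt(65)/65

With E = 65, F = 0, G = u^2, L = 0, M = 0, N = 8*sqrt(65)*u^2/(65*Abs(u)), assemble
  H = (EN − 2FM + GL) / (2(EG − F²)) = 4*sqrt(65)/(65*Abs(u)).
At (u, v) = (1, -2*pi/5): H = 4*sqrt(65)/65.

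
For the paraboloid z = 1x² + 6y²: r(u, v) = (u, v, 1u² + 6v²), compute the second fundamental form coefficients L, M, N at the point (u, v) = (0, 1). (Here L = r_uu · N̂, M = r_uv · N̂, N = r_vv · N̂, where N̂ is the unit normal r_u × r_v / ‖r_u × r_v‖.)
L = 2*sqrt(145)/145;  M = 0;  N = 12*sqrt(145)/145

Compute the unit normal N̂(u, v) = (-2*u/sqrt(4*u^2 + 144*v^2 + 1), -12*v/sqrt(4*u^2 + 144*v^2 + 1), 1/sqrt(4*u^2 + 144*v^2 + 1)), and the second partials r_uu, r_uv, r_vv. Take dot products:
  L(u, v) = r_uu · N̂ = 2/sqrt(4*u^2 + 144*v^2 + 1),
  M(u, v) = r_uv · N̂ = 0,
  N(u, v) = r_vv · N̂ = 12/sqrt(4*u^2 + 144*v^2 + 1).
Evaluating at (u, v) = (0, 1):
  L = 2*sqrt(145)/145, M = 0, N = 12*sqrt(145)/145.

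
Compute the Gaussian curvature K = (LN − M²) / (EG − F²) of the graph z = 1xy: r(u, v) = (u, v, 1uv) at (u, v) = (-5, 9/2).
K = -16/34225

Coefficients of the first fundamental form: E = v^2 + 1, F = u*v, G = u^2 + 1.
Coefficients of the second fundamental form: L = 0, M = 1/sqrt(u^2 + v^2 + 1), N = 0.
Assemble K = (LN − M²)/(EG − F²) = 1/((u^2*v^2 - (u^2 + 1)*(v^2 + 1))*(u^2 + v^2 + 1)). At (u, v) = (-5, 9/2): K = -16/34225.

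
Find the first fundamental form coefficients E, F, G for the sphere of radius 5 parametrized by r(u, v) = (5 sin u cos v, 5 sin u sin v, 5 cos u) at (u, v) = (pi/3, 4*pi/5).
E = 25;  F = 0;  G = 75/4

Partials: r_u = (5*cos(u)*cos(v), 5*sin(v)*cos(u), -5*sin(u)), r_v = (-5*sin(u)*sin(v), 5*sin(u)*cos(v), 0). As functions of (u, v):
  E = r_u · r_u = 25,
  F = r_u · r_v = 0,
  G = r_v · r_v = 25*sin(u)^2.
Evaluating at (u, v) = (pi/3, 4*pi/5): E = 25, F = 0, G = 75/4.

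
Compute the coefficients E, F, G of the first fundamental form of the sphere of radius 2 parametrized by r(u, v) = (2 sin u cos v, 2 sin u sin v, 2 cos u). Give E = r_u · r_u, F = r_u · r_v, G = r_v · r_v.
E = 4;  F = 0;  G = 4*sin(u)^2

Compute partials: r_u = (2*cos(u)*cos(v), 2*sin(v)*cos(u), -2*sin(u)), r_v = (-2*sin(u)*sin(v), 2*sin(u)*cos(v), 0). Then
  E = r_u · r_u = 4,
  F = r_u · r_v = 0,
  G = r_v · r_v = 4*sin(u)^2.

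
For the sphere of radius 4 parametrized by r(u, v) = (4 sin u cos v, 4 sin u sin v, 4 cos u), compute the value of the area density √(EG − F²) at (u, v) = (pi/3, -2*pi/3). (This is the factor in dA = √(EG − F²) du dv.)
√(EG − F²)|_{(pi/3, -2*pi/3)} = 8*sqrt(3)

E = 16, F = 0, G = 16*sin(u)^2, so EG − F² = 256*sin(u)^2. Taking the positive square root: √(EG − F²) = 16*Abs(sin(u)). At (u, v) = (pi/3, -2*pi/3): 8*sqrt(3).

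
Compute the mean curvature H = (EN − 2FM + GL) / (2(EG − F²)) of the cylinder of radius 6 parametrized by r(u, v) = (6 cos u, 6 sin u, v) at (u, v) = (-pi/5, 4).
H = -1/12

With E = 36, F = 0, G = 1, L = -6, M = 0, N = 0, assemble
  H = (EN − 2FM + GL) / (2(EG − F²)) = -1/12.
At (u, v) = (-pi/5, 4): H = -1/12.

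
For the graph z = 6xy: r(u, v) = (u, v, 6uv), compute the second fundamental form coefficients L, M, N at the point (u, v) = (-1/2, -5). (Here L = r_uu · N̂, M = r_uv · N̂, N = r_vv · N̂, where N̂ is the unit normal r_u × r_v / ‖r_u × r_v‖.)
L = 0;  M = 3*sqrt(910)/455;  N = 0

Compute the unit normal N̂(u, v) = (-6*v/sqrt(36*u^2 + 36*v^2 + 1), -6*u/sqrt(36*u^2 + 36*v^2 + 1), 1/sqrt(36*u^2 + 36*v^2 + 1)), and the second partials r_uu, r_uv, r_vv. Take dot products:
  L(u, v) = r_uu · N̂ = 0,
  M(u, v) = r_uv · N̂ = 6/sqrt(36*u^2 + 36*v^2 + 1),
  N(u, v) = r_vv · N̂ = 0.
Evaluating at (u, v) = (-1/2, -5):
  L = 0, M = 3*sqrt(910)/455, N = 0.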